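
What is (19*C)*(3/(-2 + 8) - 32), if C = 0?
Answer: 0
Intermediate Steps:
(19*C)*(3/(-2 + 8) - 32) = (19*0)*(3/(-2 + 8) - 32) = 0*(3/6 - 32) = 0*((⅙)*3 - 32) = 0*(½ - 32) = 0*(-63/2) = 0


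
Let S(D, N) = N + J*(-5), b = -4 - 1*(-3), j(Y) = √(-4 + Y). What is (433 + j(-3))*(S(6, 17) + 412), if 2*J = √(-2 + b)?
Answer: (433 + I*√7)*(858 - 5*I*√3)/2 ≈ 1.8577e+5 - 739.92*I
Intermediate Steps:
b = -1 (b = -4 + 3 = -1)
J = I*√3/2 (J = √(-2 - 1)/2 = √(-3)/2 = (I*√3)/2 = I*√3/2 ≈ 0.86602*I)
S(D, N) = N - 5*I*√3/2 (S(D, N) = N + (I*√3/2)*(-5) = N - 5*I*√3/2)
(433 + j(-3))*(S(6, 17) + 412) = (433 + √(-4 - 3))*((17 - 5*I*√3/2) + 412) = (433 + √(-7))*(429 - 5*I*√3/2) = (433 + I*√7)*(429 - 5*I*√3/2) = (429 - 5*I*√3/2)*(433 + I*√7)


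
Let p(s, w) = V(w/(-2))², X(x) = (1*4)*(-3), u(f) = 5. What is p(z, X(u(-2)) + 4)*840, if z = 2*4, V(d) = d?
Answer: 13440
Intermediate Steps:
X(x) = -12 (X(x) = 4*(-3) = -12)
z = 8
p(s, w) = w²/4 (p(s, w) = (w/(-2))² = (w*(-½))² = (-w/2)² = w²/4)
p(z, X(u(-2)) + 4)*840 = ((-12 + 4)²/4)*840 = ((¼)*(-8)²)*840 = ((¼)*64)*840 = 16*840 = 13440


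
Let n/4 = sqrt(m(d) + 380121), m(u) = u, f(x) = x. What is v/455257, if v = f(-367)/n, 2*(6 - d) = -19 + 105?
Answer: -367*sqrt(95021)/346071803176 ≈ -3.2690e-7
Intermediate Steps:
d = -37 (d = 6 - (-19 + 105)/2 = 6 - 1/2*86 = 6 - 43 = -37)
n = 8*sqrt(95021) (n = 4*sqrt(-37 + 380121) = 4*sqrt(380084) = 4*(2*sqrt(95021)) = 8*sqrt(95021) ≈ 2466.0)
v = -367*sqrt(95021)/760168 ≈ -0.14882
v/455257 = -367*sqrt(95021)/760168/455257 = -367*sqrt(95021)/760168*(1/455257) = -367*sqrt(95021)/346071803176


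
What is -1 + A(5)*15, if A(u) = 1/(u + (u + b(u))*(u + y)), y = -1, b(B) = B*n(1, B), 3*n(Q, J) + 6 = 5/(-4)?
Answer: -23/14 ≈ -1.6429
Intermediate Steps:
n(Q, J) = -29/12 (n(Q, J) = -2 + (5/(-4))/3 = -2 + (5*(-¼))/3 = -2 + (⅓)*(-5/4) = -2 - 5/12 = -29/12)
b(B) = -29*B/12 (b(B) = B*(-29/12) = -29*B/12)
A(u) = 1/(u - 17*u*(-1 + u)/12) (A(u) = 1/(u + (u - 29*u/12)*(u - 1)) = 1/(u + (-17*u/12)*(-1 + u)) = 1/(u - 17*u*(-1 + u)/12))
-1 + A(5)*15 = -1 + (12/(5*(29 - 17*5)))*15 = -1 + (12*(⅕)/(29 - 85))*15 = -1 + (12*(⅕)/(-56))*15 = -1 + (12*(⅕)*(-1/56))*15 = -1 - 3/70*15 = -1 - 9/14 = -23/14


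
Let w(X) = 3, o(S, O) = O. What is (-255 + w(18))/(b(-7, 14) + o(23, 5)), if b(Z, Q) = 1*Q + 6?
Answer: -252/25 ≈ -10.080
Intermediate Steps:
b(Z, Q) = 6 + Q (b(Z, Q) = Q + 6 = 6 + Q)
(-255 + w(18))/(b(-7, 14) + o(23, 5)) = (-255 + 3)/((6 + 14) + 5) = -252/(20 + 5) = -252/25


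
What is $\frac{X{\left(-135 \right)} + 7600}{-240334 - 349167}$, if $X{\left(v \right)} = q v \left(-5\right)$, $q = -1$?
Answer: $- \frac{6925}{589501} \approx -0.011747$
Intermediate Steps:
$X{\left(v \right)} = 5 v$ ($X{\left(v \right)} = - v \left(-5\right) = 5 v$)
$\frac{X{\left(-135 \right)} + 7600}{-240334 - 349167} = \frac{5 \left(-135\right) + 7600}{-240334 - 349167} = \frac{-675 + 7600}{-589501} = 6925 \left(- \frac{1}{589501}\right) = - \frac{6925}{589501}$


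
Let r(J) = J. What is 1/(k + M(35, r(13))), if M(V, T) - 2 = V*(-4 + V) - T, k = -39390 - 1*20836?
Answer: -1/59152 ≈ -1.6906e-5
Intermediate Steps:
k = -60226 (k = -39390 - 20836 = -60226)
M(V, T) = 2 - T + V*(-4 + V) (M(V, T) = 2 + (V*(-4 + V) - T) = 2 + (-T + V*(-4 + V)) = 2 - T + V*(-4 + V))
1/(k + M(35, r(13))) = 1/(-60226 + (2 + 35**2 - 1*13 - 4*35)) = 1/(-60226 + (2 + 1225 - 13 - 140)) = 1/(-60226 + 1074) = 1/(-59152) = -1/59152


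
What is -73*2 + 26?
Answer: -120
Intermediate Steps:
-73*2 + 26 = -146 + 26 = -120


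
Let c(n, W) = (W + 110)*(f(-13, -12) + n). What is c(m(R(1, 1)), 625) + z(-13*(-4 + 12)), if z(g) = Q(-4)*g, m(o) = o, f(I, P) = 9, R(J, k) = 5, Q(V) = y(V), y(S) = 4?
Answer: 9874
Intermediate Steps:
Q(V) = 4
c(n, W) = (9 + n)*(110 + W) (c(n, W) = (W + 110)*(9 + n) = (110 + W)*(9 + n) = (9 + n)*(110 + W))
z(g) = 4*g
c(m(R(1, 1)), 625) + z(-13*(-4 + 12)) = (990 + 9*625 + 110*5 + 625*5) + 4*(-13*(-4 + 12)) = (990 + 5625 + 550 + 3125) + 4*(-13*8) = 10290 + 4*(-104) = 10290 - 416 = 9874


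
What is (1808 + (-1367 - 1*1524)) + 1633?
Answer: 550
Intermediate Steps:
(1808 + (-1367 - 1*1524)) + 1633 = (1808 + (-1367 - 1524)) + 1633 = (1808 - 2891) + 1633 = -1083 + 1633 = 550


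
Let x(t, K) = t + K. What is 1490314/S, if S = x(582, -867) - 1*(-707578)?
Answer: 1490314/707293 ≈ 2.1071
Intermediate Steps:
x(t, K) = K + t
S = 707293 (S = (-867 + 582) - 1*(-707578) = -285 + 707578 = 707293)
1490314/S = 1490314/707293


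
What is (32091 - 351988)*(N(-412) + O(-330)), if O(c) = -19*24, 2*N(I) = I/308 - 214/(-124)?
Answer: 1392202940395/9548 ≈ 1.4581e+8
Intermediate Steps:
N(I) = 107/124 + I/616 (N(I) = (I/308 - 214/(-124))/2 = (I*(1/308) - 214*(-1/124))/2 = (I/308 + 107/62)/2 = (107/62 + I/308)/2 = 107/124 + I/616)
O(c) = -456
(32091 - 351988)*(N(-412) + O(-330)) = (32091 - 351988)*((107/124 + (1/616)*(-412)) - 456) = -319897*((107/124 - 103/154) - 456) = -319897*(1853/9548 - 456) = -319897*(-4352035/9548) = 1392202940395/9548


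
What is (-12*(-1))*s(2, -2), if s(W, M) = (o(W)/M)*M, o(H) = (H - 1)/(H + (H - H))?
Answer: 6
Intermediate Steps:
o(H) = (-1 + H)/H (o(H) = (-1 + H)/(H + 0) = (-1 + H)/H)
s(W, M) = (-1 + W)/W (s(W, M) = (((-1 + W)/W)/M)*M = ((-1 + W)/(M*W))*M = (-1 + W)/W)
(-12*(-1))*s(2, -2) = (-12*(-1))*((-1 + 2)/2) = 12*((1/2)*1) = 12*(1/2) = 6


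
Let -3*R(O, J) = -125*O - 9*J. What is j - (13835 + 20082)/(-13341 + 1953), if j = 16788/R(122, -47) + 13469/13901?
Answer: 1325979109795/180552471252 ≈ 7.3440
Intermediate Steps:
R(O, J) = 3*J + 125*O/3 (R(O, J) = -(-125*O - 9*J)/3 = 3*J + 125*O/3)
j = 899814827/206110127 (j = 16788/(3*(-47) + (125/3)*122) + 13469/13901 = 16788/(-141 + 15250/3) + 13469*(1/13901) = 16788/(14827/3) + 13469/13901 = 16788*(3/14827) + 13469/13901 = 50364/14827 + 13469/13901 = 899814827/206110127 ≈ 4.3657)
j - (13835 + 20082)/(-13341 + 1953) = 899814827/206110127 - (13835 + 20082)/(-13341 + 1953) = 899814827/206110127 - 33917/(-11388) = 899814827/206110127 - 33917*(-1)/11388 = 899814827/206110127 - 1*(-2609/876) = 899814827/206110127 + 2609/876 = 1325979109795/180552471252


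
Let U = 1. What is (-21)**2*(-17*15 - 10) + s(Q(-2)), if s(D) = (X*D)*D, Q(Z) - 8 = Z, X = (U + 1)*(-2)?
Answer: -117009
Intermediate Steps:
X = -4 (X = (1 + 1)*(-2) = 2*(-2) = -4)
Q(Z) = 8 + Z
s(D) = -4*D**2 (s(D) = (-4*D)*D = -4*D**2)
(-21)**2*(-17*15 - 10) + s(Q(-2)) = (-21)**2*(-17*15 - 10) - 4*(8 - 2)**2 = 441*(-255 - 10) - 4*6**2 = 441*(-265) - 4*36 = -116865 - 144 = -117009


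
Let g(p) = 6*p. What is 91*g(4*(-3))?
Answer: -6552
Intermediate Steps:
91*g(4*(-3)) = 91*(6*(4*(-3))) = 91*(6*(-12)) = 91*(-72) = -6552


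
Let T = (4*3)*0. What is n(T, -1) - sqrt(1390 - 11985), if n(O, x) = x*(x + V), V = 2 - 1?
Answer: -I*sqrt(10595) ≈ -102.93*I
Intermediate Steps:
V = 1
T = 0 (T = 12*0 = 0)
n(O, x) = x*(1 + x) (n(O, x) = x*(x + 1) = x*(1 + x))
n(T, -1) - sqrt(1390 - 11985) = -(1 - 1) - sqrt(1390 - 11985) = -1*0 - sqrt(-10595) = 0 - I*sqrt(10595) = -I*sqrt(10595)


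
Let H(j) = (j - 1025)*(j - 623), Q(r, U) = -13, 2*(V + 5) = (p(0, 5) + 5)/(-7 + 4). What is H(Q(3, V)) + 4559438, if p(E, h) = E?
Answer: 5219606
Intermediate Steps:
V = -35/6 (V = -5 + ((0 + 5)/(-7 + 4))/2 = -5 + (5/(-3))/2 = -5 + (5*(-1/3))/2 = -5 + (1/2)*(-5/3) = -5 - 5/6 = -35/6 ≈ -5.8333)
H(j) = (-1025 + j)*(-623 + j)
H(Q(3, V)) + 4559438 = (638575 + (-13)**2 - 1648*(-13)) + 4559438 = (638575 + 169 + 21424) + 4559438 = 660168 + 4559438 = 5219606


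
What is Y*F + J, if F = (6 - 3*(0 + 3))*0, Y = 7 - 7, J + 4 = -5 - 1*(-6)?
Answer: -3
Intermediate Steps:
J = -3 (J = -4 + (-5 - 1*(-6)) = -4 + (-5 + 6) = -4 + 1 = -3)
Y = 0
F = 0 (F = (6 - 3*3)*0 = (6 - 9)*0 = -3*0 = 0)
Y*F + J = 0*0 - 3 = 0 - 3 = -3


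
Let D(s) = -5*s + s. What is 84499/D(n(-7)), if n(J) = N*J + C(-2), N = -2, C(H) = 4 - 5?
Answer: -84499/52 ≈ -1625.0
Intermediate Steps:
C(H) = -1
n(J) = -1 - 2*J (n(J) = -2*J - 1 = -1 - 2*J)
D(s) = -4*s
84499/D(n(-7)) = 84499/((-4*(-1 - 2*(-7)))) = 84499/((-4*(-1 + 14))) = 84499/((-4*13)) = 84499/(-52) = 84499*(-1/52) = -84499/52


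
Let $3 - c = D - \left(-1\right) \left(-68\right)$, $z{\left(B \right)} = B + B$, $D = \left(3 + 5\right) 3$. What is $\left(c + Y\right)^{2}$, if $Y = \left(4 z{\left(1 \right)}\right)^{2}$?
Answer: $12321$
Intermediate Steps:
$D = 24$ ($D = 8 \cdot 3 = 24$)
$z{\left(B \right)} = 2 B$
$Y = 64$ ($Y = \left(4 \cdot 2 \cdot 1\right)^{2} = \left(4 \cdot 2\right)^{2} = 8^{2} = 64$)
$c = 47$ ($c = 3 - \left(24 - \left(-1\right) \left(-68\right)\right) = 3 - \left(24 - 68\right) = 3 - -44 = 3 + 44 = 47$)
$\left(c + Y\right)^{2} = \left(47 + 64\right)^{2} = 111^{2} = 12321$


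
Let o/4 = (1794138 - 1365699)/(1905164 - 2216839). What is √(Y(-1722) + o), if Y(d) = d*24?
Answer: 2*I*√40151900137713/62335 ≈ 203.31*I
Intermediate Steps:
Y(d) = 24*d
o = -1713756/311675 (o = 4*((1794138 - 1365699)/(1905164 - 2216839)) = 4*(428439/(-311675)) = 4*(428439*(-1/311675)) = 4*(-428439/311675) = -1713756/311675 ≈ -5.4985)
√(Y(-1722) + o) = √(24*(-1722) - 1713756/311675) = √(-41328 - 1713756/311675) = √(-12882618156/311675) = 2*I*√40151900137713/62335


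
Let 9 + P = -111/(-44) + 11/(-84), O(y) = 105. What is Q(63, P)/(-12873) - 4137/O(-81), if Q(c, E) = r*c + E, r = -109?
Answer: -1155745187/29736630 ≈ -38.866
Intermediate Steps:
P = -3053/462 (P = -9 + (-111/(-44) + 11/(-84)) = -9 + (-111*(-1/44) + 11*(-1/84)) = -9 + (111/44 - 11/84) = -9 + 1105/462 = -3053/462 ≈ -6.6082)
Q(c, E) = E - 109*c (Q(c, E) = -109*c + E = E - 109*c)
Q(63, P)/(-12873) - 4137/O(-81) = (-3053/462 - 109*63)/(-12873) - 4137/105 = (-3053/462 - 6867)*(-1/12873) - 4137*1/105 = -3175607/462*(-1/12873) - 197/5 = 3175607/5947326 - 197/5 = -1155745187/29736630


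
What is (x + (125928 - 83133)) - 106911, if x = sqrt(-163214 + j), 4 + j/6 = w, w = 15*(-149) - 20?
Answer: -64116 + 8*I*sqrt(2762) ≈ -64116.0 + 420.44*I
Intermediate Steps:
w = -2255 (w = -2235 - 20 = -2255)
j = -13554 (j = -24 + 6*(-2255) = -24 - 13530 = -13554)
x = 8*I*sqrt(2762) (x = sqrt(-163214 - 13554) = sqrt(-176768) = 8*I*sqrt(2762) ≈ 420.44*I)
(x + (125928 - 83133)) - 106911 = (8*I*sqrt(2762) + (125928 - 83133)) - 106911 = (8*I*sqrt(2762) + 42795) - 106911 = (42795 + 8*I*sqrt(2762)) - 106911 = -64116 + 8*I*sqrt(2762)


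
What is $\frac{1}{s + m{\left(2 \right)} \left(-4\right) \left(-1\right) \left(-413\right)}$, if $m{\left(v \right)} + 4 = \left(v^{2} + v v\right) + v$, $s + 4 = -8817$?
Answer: $- \frac{1}{18733} \approx -5.3382 \cdot 10^{-5}$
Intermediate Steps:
$s = -8821$ ($s = -4 - 8817 = -8821$)
$m{\left(v \right)} = -4 + v + 2 v^{2}$ ($m{\left(v \right)} = -4 + \left(\left(v^{2} + v v\right) + v\right) = -4 + \left(\left(v^{2} + v^{2}\right) + v\right) = -4 + \left(2 v^{2} + v\right) = -4 + \left(v + 2 v^{2}\right) = -4 + v + 2 v^{2}$)
$\frac{1}{s + m{\left(2 \right)} \left(-4\right) \left(-1\right) \left(-413\right)} = \frac{1}{-8821 + \left(-4 + 2 + 2 \cdot 2^{2}\right) \left(-4\right) \left(-1\right) \left(-413\right)} = \frac{1}{-8821 + \left(-4 + 2 + 2 \cdot 4\right) \left(-4\right) \left(-1\right) \left(-413\right)} = \frac{1}{-8821 + \left(-4 + 2 + 8\right) \left(-4\right) \left(-1\right) \left(-413\right)} = \frac{1}{-8821 + 6 \left(-4\right) \left(-1\right) \left(-413\right)} = \frac{1}{-8821 + \left(-24\right) \left(-1\right) \left(-413\right)} = \frac{1}{-8821 + 24 \left(-413\right)} = \frac{1}{-8821 - 9912} = \frac{1}{-18733} = - \frac{1}{18733}$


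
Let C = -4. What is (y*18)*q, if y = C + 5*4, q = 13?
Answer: 3744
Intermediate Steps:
y = 16 (y = -4 + 5*4 = -4 + 20 = 16)
(y*18)*q = (16*18)*13 = 288*13 = 3744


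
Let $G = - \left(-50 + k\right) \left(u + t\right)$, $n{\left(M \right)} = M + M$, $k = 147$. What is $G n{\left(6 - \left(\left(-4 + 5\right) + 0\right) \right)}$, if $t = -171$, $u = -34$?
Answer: $198850$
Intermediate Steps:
$n{\left(M \right)} = 2 M$
$G = 19885$ ($G = - \left(-50 + 147\right) \left(-34 - 171\right) = - 97 \left(-205\right) = \left(-1\right) \left(-19885\right) = 19885$)
$G n{\left(6 - \left(\left(-4 + 5\right) + 0\right) \right)} = 19885 \cdot 2 \left(6 - \left(\left(-4 + 5\right) + 0\right)\right) = 19885 \cdot 2 \left(6 - \left(1 + 0\right)\right) = 19885 \cdot 2 \left(6 - 1\right) = 19885 \cdot 2 \cdot 5 = 19885 \cdot 10 = 198850$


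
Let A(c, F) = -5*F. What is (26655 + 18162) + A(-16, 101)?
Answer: 44312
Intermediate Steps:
(26655 + 18162) + A(-16, 101) = (26655 + 18162) - 5*101 = 44817 - 505 = 44312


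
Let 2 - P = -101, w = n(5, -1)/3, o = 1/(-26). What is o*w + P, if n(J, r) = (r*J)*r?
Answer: 8029/78 ≈ 102.94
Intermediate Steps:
o = -1/26 ≈ -0.038462
n(J, r) = J*r² (n(J, r) = (J*r)*r = J*r²)
w = 5/3 (w = (5*(-1)²)/3 = (5*1)*(⅓) = 5*(⅓) = 5/3 ≈ 1.6667)
P = 103 (P = 2 - 1*(-101) = 2 + 101 = 103)
o*w + P = -1/26*5/3 + 103 = -5/78 + 103 = 8029/78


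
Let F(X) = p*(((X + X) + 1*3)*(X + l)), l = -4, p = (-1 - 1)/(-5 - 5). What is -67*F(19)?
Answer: -8241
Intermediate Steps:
p = ⅕ (p = -2/(-10) = -2*(-⅒) = ⅕ ≈ 0.20000)
F(X) = (-4 + X)*(3 + 2*X)/5 (F(X) = (((X + X) + 1*3)*(X - 4))/5 = ((2*X + 3)*(-4 + X))/5 = ((3 + 2*X)*(-4 + X))/5 = ((-4 + X)*(3 + 2*X))/5 = (-4 + X)*(3 + 2*X)/5)
-67*F(19) = -67*(-12/5 - 1*19 + (⅖)*19²) = -67*(-12/5 - 19 + (⅖)*361) = -67*(-12/5 - 19 + 722/5) = -67*123 = -8241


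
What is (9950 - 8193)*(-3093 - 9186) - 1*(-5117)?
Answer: -21569086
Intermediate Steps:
(9950 - 8193)*(-3093 - 9186) - 1*(-5117) = 1757*(-12279) + 5117 = -21574203 + 5117 = -21569086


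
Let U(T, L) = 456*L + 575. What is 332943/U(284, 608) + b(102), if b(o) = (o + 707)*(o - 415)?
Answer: -5411474896/21371 ≈ -2.5322e+5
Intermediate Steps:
U(T, L) = 575 + 456*L
b(o) = (-415 + o)*(707 + o) (b(o) = (707 + o)*(-415 + o) = (-415 + o)*(707 + o))
332943/U(284, 608) + b(102) = 332943/(575 + 456*608) + (-293405 + 102² + 292*102) = 332943/(575 + 277248) + (-293405 + 10404 + 29784) = 332943/277823 - 253217 = 332943*(1/277823) - 253217 = 25611/21371 - 253217 = -5411474896/21371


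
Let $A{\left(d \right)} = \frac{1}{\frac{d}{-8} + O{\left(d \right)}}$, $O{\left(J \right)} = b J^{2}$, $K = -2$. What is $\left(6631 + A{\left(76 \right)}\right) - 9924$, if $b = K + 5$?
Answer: $- \frac{114059639}{34637} \approx -3293.0$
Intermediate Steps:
$b = 3$ ($b = -2 + 5 = 3$)
$O{\left(J \right)} = 3 J^{2}$
$A{\left(d \right)} = \frac{1}{3 d^{2} - \frac{d}{8}}$ ($A{\left(d \right)} = \frac{1}{\frac{d}{-8} + 3 d^{2}} = \frac{1}{d \left(- \frac{1}{8}\right) + 3 d^{2}} = \frac{1}{- \frac{d}{8} + 3 d^{2}} = \frac{1}{3 d^{2} - \frac{d}{8}}$)
$\left(6631 + A{\left(76 \right)}\right) - 9924 = \left(6631 + \frac{8}{76 \left(-1 + 24 \cdot 76\right)}\right) - 9924 = \left(6631 + 8 \cdot \frac{1}{76} \frac{1}{-1 + 1824}\right) - 9924 = \left(6631 + 8 \cdot \frac{1}{76} \cdot \frac{1}{1823}\right) - 9924 = \left(6631 + \frac{2}{34637}\right) - 9924 = \frac{229677949}{34637} - 9924 = - \frac{114059639}{34637}$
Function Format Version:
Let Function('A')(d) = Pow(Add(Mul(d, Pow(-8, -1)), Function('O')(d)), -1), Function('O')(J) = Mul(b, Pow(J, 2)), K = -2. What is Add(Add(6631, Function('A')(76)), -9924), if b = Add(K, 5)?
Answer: Rational(-114059639, 34637) ≈ -3293.0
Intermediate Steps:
b = 3 (b = Add(-2, 5) = 3)
Function('O')(J) = Mul(3, Pow(J, 2))
Function('A')(d) = Pow(Add(Mul(3, Pow(d, 2)), Mul(Rational(-1, 8), d)), -1) (Function('A')(d) = Pow(Add(Mul(d, Pow(-8, -1)), Mul(3, Pow(d, 2))), -1) = Pow(Add(Mul(d, Rational(-1, 8)), Mul(3, Pow(d, 2))), -1) = Pow(Add(Mul(Rational(-1, 8), d), Mul(3, Pow(d, 2))), -1) = Pow(Add(Mul(3, Pow(d, 2)), Mul(Rational(-1, 8), d)), -1))
Add(Add(6631, Function('A')(76)), -9924) = Add(Add(6631, Mul(8, Pow(76, -1), Pow(Add(-1, Mul(24, 76)), -1))), -9924) = Add(Add(6631, Mul(8, Rational(1, 76), Pow(Add(-1, 1824), -1))), -9924) = Add(Add(6631, Mul(8, Rational(1, 76), Pow(1823, -1))), -9924) = Add(Add(6631, Mul(8, Rational(1, 76), Rational(1, 1823))), -9924) = Add(Add(6631, Rational(2, 34637)), -9924) = Add(Rational(229677949, 34637), -9924) = Rational(-114059639, 34637)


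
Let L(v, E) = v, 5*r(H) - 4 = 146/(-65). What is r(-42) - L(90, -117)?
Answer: -29136/325 ≈ -89.649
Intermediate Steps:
r(H) = 114/325 (r(H) = ⅘ + (146/(-65))/5 = ⅘ + (146*(-1/65))/5 = ⅘ + (⅕)*(-146/65) = ⅘ - 146/325 = 114/325)
r(-42) - L(90, -117) = 114/325 - 1*90 = 114/325 - 90 = -29136/325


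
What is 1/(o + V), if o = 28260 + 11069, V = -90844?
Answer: -1/51515 ≈ -1.9412e-5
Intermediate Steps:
o = 39329
1/(o + V) = 1/(39329 - 90844) = 1/(-51515) = -1/51515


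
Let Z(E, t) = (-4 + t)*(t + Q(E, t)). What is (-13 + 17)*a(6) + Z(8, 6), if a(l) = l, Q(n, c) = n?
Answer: 52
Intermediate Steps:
Z(E, t) = (-4 + t)*(E + t) (Z(E, t) = (-4 + t)*(t + E) = (-4 + t)*(E + t))
(-13 + 17)*a(6) + Z(8, 6) = (-13 + 17)*6 + (6**2 - 4*8 - 4*6 + 8*6) = 4*6 + (36 - 32 - 24 + 48) = 24 + 28 = 52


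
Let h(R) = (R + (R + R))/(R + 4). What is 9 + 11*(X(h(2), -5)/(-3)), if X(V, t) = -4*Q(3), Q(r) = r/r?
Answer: 71/3 ≈ 23.667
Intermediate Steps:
h(R) = 3*R/(4 + R) (h(R) = (R + 2*R)/(4 + R) = (3*R)/(4 + R) = 3*R/(4 + R))
Q(r) = 1
X(V, t) = -4 (X(V, t) = -4*1 = -4)
9 + 11*(X(h(2), -5)/(-3)) = 9 + 11*(-4/(-3)) = 9 + 11*(-4*(-⅓)) = 9 + 11*(4/3) = 9 + 44/3 = 71/3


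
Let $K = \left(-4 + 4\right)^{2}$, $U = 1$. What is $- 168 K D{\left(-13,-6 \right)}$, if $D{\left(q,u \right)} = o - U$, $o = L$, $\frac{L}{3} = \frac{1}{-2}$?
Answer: $0$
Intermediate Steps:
$L = - \frac{3}{2}$ ($L = \frac{3}{-2} = 3 \left(- \frac{1}{2}\right) = - \frac{3}{2} \approx -1.5$)
$o = - \frac{3}{2} \approx -1.5$
$K = 0$ ($K = 0^{2} = 0$)
$D{\left(q,u \right)} = - \frac{5}{2}$ ($D{\left(q,u \right)} = - \frac{3}{2} - 1 = - \frac{5}{2}$)
$- 168 K D{\left(-13,-6 \right)} = \left(-168\right) 0 \left(- \frac{5}{2}\right) = 0 \left(- \frac{5}{2}\right) = 0$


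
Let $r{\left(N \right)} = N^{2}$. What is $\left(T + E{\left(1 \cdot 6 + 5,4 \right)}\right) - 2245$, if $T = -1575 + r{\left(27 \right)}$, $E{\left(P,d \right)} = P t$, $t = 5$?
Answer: $-3036$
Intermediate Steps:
$E{\left(P,d \right)} = 5 P$ ($E{\left(P,d \right)} = P 5 = 5 P$)
$T = -846$ ($T = -1575 + 27^{2} = -1575 + 729 = -846$)
$\left(T + E{\left(1 \cdot 6 + 5,4 \right)}\right) - 2245 = \left(-846 + 5 \left(1 \cdot 6 + 5\right)\right) - 2245 = \left(-846 + 5 \left(6 + 5\right)\right) - 2245 = \left(-846 + 5 \cdot 11\right) - 2245 = \left(-846 + 55\right) - 2245 = -791 - 2245 = -3036$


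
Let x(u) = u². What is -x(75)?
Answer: -5625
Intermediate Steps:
-x(75) = -1*75² = -1*5625 = -5625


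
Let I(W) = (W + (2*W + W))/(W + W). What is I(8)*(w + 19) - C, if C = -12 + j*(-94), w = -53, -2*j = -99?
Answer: 4597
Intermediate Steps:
j = 99/2 (j = -½*(-99) = 99/2 ≈ 49.500)
I(W) = 2 (I(W) = (W + 3*W)/((2*W)) = (4*W)*(1/(2*W)) = 2)
C = -4665 (C = -12 + (99/2)*(-94) = -12 - 4653 = -4665)
I(8)*(w + 19) - C = 2*(-53 + 19) - 1*(-4665) = 2*(-34) + 4665 = -68 + 4665 = 4597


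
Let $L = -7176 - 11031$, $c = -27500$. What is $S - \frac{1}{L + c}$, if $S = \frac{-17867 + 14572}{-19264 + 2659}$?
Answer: $\frac{30124234}{151792947} \approx 0.19846$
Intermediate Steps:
$L = -18207$
$S = \frac{659}{3321}$ ($S = - \frac{3295}{-16605} = \left(-3295\right) \left(- \frac{1}{16605}\right) = \frac{659}{3321} \approx 0.19843$)
$S - \frac{1}{L + c} = \frac{659}{3321} - \frac{1}{-18207 - 27500} = \frac{659}{3321} - \frac{1}{-45707} = \frac{659}{3321} - - \frac{1}{45707} = \frac{659}{3321} + \frac{1}{45707} = \frac{30124234}{151792947}$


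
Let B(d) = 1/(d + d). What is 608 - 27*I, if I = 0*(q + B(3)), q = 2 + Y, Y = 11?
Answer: 608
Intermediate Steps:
B(d) = 1/(2*d)
q = 13 (q = 2 + 11 = 13)
I = 0 (I = 0*(13 + (½)/3) = 0*(13 + (½)*(⅓)) = 0*(13 + ⅙) = 0*(79/6) = 0)
608 - 27*I = 608 - 27*0 = 608 + 0 = 608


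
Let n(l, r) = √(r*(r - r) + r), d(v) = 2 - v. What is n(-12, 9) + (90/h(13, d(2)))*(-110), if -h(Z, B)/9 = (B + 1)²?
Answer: 1103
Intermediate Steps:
n(l, r) = √r (n(l, r) = √(r*0 + r) = √(0 + r) = √r)
h(Z, B) = -9*(1 + B)² (h(Z, B) = -9*(B + 1)² = -9*(1 + B)²)
n(-12, 9) + (90/h(13, d(2)))*(-110) = √9 + (90/((-9*(1 + (2 - 1*2))²)))*(-110) = 3 + (90/((-9*(1 + (2 - 2))²)))*(-110) = 3 + (90/((-9*(1 + 0)²)))*(-110) = 3 + (90/((-9*1²)))*(-110) = 3 + (90/((-9*1)))*(-110) = 3 + (90/(-9))*(-110) = 3 + (90*(-⅑))*(-110) = 3 - 10*(-110) = 3 + 1100 = 1103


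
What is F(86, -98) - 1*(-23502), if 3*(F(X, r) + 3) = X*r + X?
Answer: 62155/3 ≈ 20718.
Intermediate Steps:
F(X, r) = -3 + X/3 + X*r/3 (F(X, r) = -3 + (X*r + X)/3 = -3 + (X + X*r)/3 = -3 + (X/3 + X*r/3) = -3 + X/3 + X*r/3)
F(86, -98) - 1*(-23502) = (-3 + (⅓)*86 + (⅓)*86*(-98)) - 1*(-23502) = (-3 + 86/3 - 8428/3) + 23502 = -8351/3 + 23502 = 62155/3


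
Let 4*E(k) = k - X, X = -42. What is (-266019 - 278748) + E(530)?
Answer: -544624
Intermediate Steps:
E(k) = 21/2 + k/4 (E(k) = (k - 1*(-42))/4 = (k + 42)/4 = (42 + k)/4 = 21/2 + k/4)
(-266019 - 278748) + E(530) = (-266019 - 278748) + (21/2 + (¼)*530) = -544767 + (21/2 + 265/2) = -544767 + 143 = -544624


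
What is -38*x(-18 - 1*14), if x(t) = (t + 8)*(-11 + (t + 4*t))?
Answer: -155952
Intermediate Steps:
x(t) = (-11 + 5*t)*(8 + t) (x(t) = (8 + t)*(-11 + 5*t) = (-11 + 5*t)*(8 + t))
-38*x(-18 - 1*14) = -38*(-88 + 5*(-18 - 1*14)**2 + 29*(-18 - 1*14)) = -38*(-88 + 5*(-18 - 14)**2 + 29*(-18 - 14)) = -38*(-88 + 5*(-32)**2 + 29*(-32)) = -38*(-88 + 5*1024 - 928) = -38*(-88 + 5120 - 928) = -38*4104 = -155952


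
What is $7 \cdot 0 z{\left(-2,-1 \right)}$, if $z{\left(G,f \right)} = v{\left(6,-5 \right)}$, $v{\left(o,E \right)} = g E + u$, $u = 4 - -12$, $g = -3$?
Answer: $0$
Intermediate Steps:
$u = 16$ ($u = 4 + 12 = 16$)
$v{\left(o,E \right)} = 16 - 3 E$ ($v{\left(o,E \right)} = - 3 E + 16 = 16 - 3 E$)
$z{\left(G,f \right)} = 31$ ($z{\left(G,f \right)} = 16 - -15 = 16 + 15 = 31$)
$7 \cdot 0 z{\left(-2,-1 \right)} = 7 \cdot 0 \cdot 31 = 0 \cdot 31 = 0$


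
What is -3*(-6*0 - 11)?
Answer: 33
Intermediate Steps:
-3*(-6*0 - 11) = -3*(0 - 11) = -3*(-11) = 33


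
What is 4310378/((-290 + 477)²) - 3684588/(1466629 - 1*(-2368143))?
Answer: 4100117626511/33524535517 ≈ 122.30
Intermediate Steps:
4310378/((-290 + 477)²) - 3684588/(1466629 - 1*(-2368143)) = 4310378/(187²) - 3684588/(1466629 + 2368143) = 4310378/34969 - 3684588/3834772 = 4310378*(1/34969) - 3684588*1/3834772 = 4310378/34969 - 921147/958693 = 4100117626511/33524535517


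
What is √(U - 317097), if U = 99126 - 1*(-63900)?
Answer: 3*I*√17119 ≈ 392.52*I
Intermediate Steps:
U = 163026 (U = 99126 + 63900 = 163026)
√(U - 317097) = √(163026 - 317097) = √(-154071) = 3*I*√17119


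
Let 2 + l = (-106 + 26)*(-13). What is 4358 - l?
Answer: 3320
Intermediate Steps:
l = 1038 (l = -2 + (-106 + 26)*(-13) = -2 - 80*(-13) = -2 + 1040 = 1038)
4358 - l = 4358 - 1*1038 = 4358 - 1038 = 3320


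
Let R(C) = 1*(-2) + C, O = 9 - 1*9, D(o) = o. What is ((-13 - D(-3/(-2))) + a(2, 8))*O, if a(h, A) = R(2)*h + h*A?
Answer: 0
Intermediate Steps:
O = 0 (O = 9 - 9 = 0)
R(C) = -2 + C
a(h, A) = A*h (a(h, A) = (-2 + 2)*h + h*A = 0*h + A*h = 0 + A*h = A*h)
((-13 - D(-3/(-2))) + a(2, 8))*O = ((-13 - (-3)/(-2)) + 8*2)*0 = ((-13 - (-3)*(-1)/2) + 16)*0 = ((-13 - 1*3/2) + 16)*0 = ((-13 - 3/2) + 16)*0 = (-29/2 + 16)*0 = (3/2)*0 = 0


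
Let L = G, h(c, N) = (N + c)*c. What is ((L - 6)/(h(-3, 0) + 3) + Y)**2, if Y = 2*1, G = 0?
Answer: 9/4 ≈ 2.2500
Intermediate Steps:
h(c, N) = c*(N + c)
Y = 2
L = 0
((L - 6)/(h(-3, 0) + 3) + Y)**2 = ((0 - 6)/(-3*(0 - 3) + 3) + 2)**2 = (-6/(-3*(-3) + 3) + 2)**2 = (-6/(9 + 3) + 2)**2 = (-6/12 + 2)**2 = (-6*1/12 + 2)**2 = (-1/2 + 2)**2 = (3/2)**2 = 9/4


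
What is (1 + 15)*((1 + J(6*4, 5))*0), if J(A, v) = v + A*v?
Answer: 0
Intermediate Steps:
(1 + 15)*((1 + J(6*4, 5))*0) = (1 + 15)*((1 + 5*(1 + 6*4))*0) = 16*((1 + 5*(1 + 24))*0) = 16*((1 + 5*25)*0) = 16*((1 + 125)*0) = 16*(126*0) = 16*0 = 0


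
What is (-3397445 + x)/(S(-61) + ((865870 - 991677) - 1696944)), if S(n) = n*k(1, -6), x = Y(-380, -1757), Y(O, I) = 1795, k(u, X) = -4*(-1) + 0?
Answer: 679130/364599 ≈ 1.8627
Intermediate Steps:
k(u, X) = 4 (k(u, X) = 4 + 0 = 4)
x = 1795
S(n) = 4*n (S(n) = n*4 = 4*n)
(-3397445 + x)/(S(-61) + ((865870 - 991677) - 1696944)) = (-3397445 + 1795)/(4*(-61) + ((865870 - 991677) - 1696944)) = -3395650/(-244 + (-125807 - 1696944)) = -3395650/(-244 - 1822751) = -3395650/(-1822995) = -3395650*(-1/1822995) = 679130/364599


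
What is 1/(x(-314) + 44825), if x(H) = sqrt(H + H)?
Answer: 44825/2009281253 - 2*I*sqrt(157)/2009281253 ≈ 2.2309e-5 - 1.2472e-8*I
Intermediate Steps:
x(H) = sqrt(2)*sqrt(H) (x(H) = sqrt(2*H) = sqrt(2)*sqrt(H))
1/(x(-314) + 44825) = 1/(sqrt(2)*sqrt(-314) + 44825) = 1/(sqrt(2)*(I*sqrt(314)) + 44825) = 1/(2*I*sqrt(157) + 44825) = 1/(44825 + 2*I*sqrt(157))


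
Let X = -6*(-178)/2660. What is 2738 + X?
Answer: 1821037/665 ≈ 2738.4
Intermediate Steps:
X = 267/665 (X = 1068*(1/2660) = 267/665 ≈ 0.40150)
2738 + X = 2738 + 267/665 = 1821037/665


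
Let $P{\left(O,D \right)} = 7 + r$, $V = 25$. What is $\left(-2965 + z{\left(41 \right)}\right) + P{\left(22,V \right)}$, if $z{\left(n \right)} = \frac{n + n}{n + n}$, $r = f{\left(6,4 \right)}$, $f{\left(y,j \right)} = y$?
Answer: $-2951$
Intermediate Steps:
$r = 6$
$z{\left(n \right)} = 1$ ($z{\left(n \right)} = \frac{2 n}{2 n} = 2 n \frac{1}{2 n} = 1$)
$P{\left(O,D \right)} = 13$ ($P{\left(O,D \right)} = 7 + 6 = 13$)
$\left(-2965 + z{\left(41 \right)}\right) + P{\left(22,V \right)} = \left(-2965 + 1\right) + 13 = -2964 + 13 = -2951$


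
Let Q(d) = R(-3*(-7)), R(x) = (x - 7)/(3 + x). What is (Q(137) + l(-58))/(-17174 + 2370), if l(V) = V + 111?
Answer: -643/177648 ≈ -0.0036195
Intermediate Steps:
R(x) = (-7 + x)/(3 + x)
l(V) = 111 + V
Q(d) = 7/12 (Q(d) = (-7 - 3*(-7))/(3 - 3*(-7)) = (-7 + 21)/(3 + 21) = 14/24 = (1/24)*14 = 7/12)
(Q(137) + l(-58))/(-17174 + 2370) = (7/12 + (111 - 58))/(-17174 + 2370) = (7/12 + 53)/(-14804) = (643/12)*(-1/14804) = -643/177648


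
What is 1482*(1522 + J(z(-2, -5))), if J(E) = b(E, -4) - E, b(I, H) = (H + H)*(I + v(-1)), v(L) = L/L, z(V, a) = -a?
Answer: 2177058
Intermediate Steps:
v(L) = 1
b(I, H) = 2*H*(1 + I) (b(I, H) = (H + H)*(I + 1) = (2*H)*(1 + I) = 2*H*(1 + I))
J(E) = -8 - 9*E (J(E) = 2*(-4)*(1 + E) - E = (-8 - 8*E) - E = -8 - 9*E)
1482*(1522 + J(z(-2, -5))) = 1482*(1522 + (-8 - (-9)*(-5))) = 1482*(1522 + (-8 - 9*5)) = 1482*(1522 + (-8 - 45)) = 1482*(1522 - 53) = 1482*1469 = 2177058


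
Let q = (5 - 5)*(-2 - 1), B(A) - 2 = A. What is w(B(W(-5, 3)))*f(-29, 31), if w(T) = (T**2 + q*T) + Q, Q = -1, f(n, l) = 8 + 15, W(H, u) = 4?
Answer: 805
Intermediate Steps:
f(n, l) = 23
B(A) = 2 + A
q = 0 (q = 0*(-3) = 0)
w(T) = -1 + T**2 (w(T) = (T**2 + 0*T) - 1 = (T**2 + 0) - 1 = T**2 - 1 = -1 + T**2)
w(B(W(-5, 3)))*f(-29, 31) = (-1 + (2 + 4)**2)*23 = (-1 + 6**2)*23 = (-1 + 36)*23 = 35*23 = 805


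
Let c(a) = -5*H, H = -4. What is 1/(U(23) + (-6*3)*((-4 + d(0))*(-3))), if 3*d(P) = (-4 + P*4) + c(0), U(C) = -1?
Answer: 1/71 ≈ 0.014085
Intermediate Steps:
c(a) = 20 (c(a) = -5*(-4) = 20)
d(P) = 16/3 + 4*P/3 (d(P) = ((-4 + P*4) + 20)/3 = ((-4 + 4*P) + 20)/3 = (16 + 4*P)/3 = 16/3 + 4*P/3)
1/(U(23) + (-6*3)*((-4 + d(0))*(-3))) = 1/(-1 + (-6*3)*((-4 + (16/3 + (4/3)*0))*(-3))) = 1/(-1 - 18*(-4 + (16/3 + 0))*(-3)) = 1/(-1 - 18*(-4 + 16/3)*(-3)) = 1/(-1 - 24*(-3)) = 1/(-1 - 18*(-4)) = 1/(-1 + 72) = 1/71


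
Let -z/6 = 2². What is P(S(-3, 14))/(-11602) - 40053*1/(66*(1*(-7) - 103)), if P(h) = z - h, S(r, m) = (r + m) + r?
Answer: 77487871/14038420 ≈ 5.5197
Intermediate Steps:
z = -24 (z = -6*2² = -6*4 = -24)
S(r, m) = m + 2*r (S(r, m) = (m + r) + r = m + 2*r)
P(h) = -24 - h
P(S(-3, 14))/(-11602) - 40053*1/(66*(1*(-7) - 103)) = (-24 - (14 + 2*(-3)))/(-11602) - 40053*1/(66*(1*(-7) - 103)) = (-24 - (14 - 6))*(-1/11602) - 40053*1/(66*(-7 - 103)) = (-24 - 1*8)*(-1/11602) - 40053/(66*(-110)) = (-24 - 8)*(-1/11602) - 40053/(-7260) = -32*(-1/11602) - 40053*(-1/7260) = 16/5801 + 13351/2420 = 77487871/14038420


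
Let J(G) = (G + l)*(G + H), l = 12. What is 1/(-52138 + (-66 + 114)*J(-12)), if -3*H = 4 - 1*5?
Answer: -1/52138 ≈ -1.9180e-5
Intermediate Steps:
H = 1/3 (H = -(4 - 1*5)/3 = -(4 - 5)/3 = -1/3*(-1) = 1/3 ≈ 0.33333)
J(G) = (12 + G)*(1/3 + G) (J(G) = (G + 12)*(G + 1/3) = (12 + G)*(1/3 + G))
1/(-52138 + (-66 + 114)*J(-12)) = 1/(-52138 + (-66 + 114)*(4 + (-12)**2 + (37/3)*(-12))) = 1/(-52138 + 48*(4 + 144 - 148)) = 1/(-52138 + 48*0) = 1/(-52138 + 0) = 1/(-52138) = -1/52138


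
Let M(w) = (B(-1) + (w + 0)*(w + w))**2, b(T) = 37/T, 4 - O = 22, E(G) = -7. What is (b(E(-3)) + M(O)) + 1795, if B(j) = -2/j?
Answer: 2970028/7 ≈ 4.2429e+5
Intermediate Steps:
O = -18 (O = 4 - 1*22 = 4 - 22 = -18)
M(w) = (2 + 2*w**2)**2 (M(w) = (-2/(-1) + (w + 0)*(w + w))**2 = (-2*(-1) + w*(2*w))**2 = (2 + 2*w**2)**2)
(b(E(-3)) + M(O)) + 1795 = (37/(-7) + 4*(1 + (-18)**2)**2) + 1795 = (37*(-1/7) + 4*(1 + 324)**2) + 1795 = (-37/7 + 4*325**2) + 1795 = (-37/7 + 4*105625) + 1795 = (-37/7 + 422500) + 1795 = 2957463/7 + 1795 = 2970028/7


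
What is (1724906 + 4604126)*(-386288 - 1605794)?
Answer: -12607950724624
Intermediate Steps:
(1724906 + 4604126)*(-386288 - 1605794) = 6329032*(-1992082) = -12607950724624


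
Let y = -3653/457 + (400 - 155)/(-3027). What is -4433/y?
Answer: 6132341787/11169596 ≈ 549.02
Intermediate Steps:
y = -11169596/1383339 (y = -3653*1/457 + 245*(-1/3027) = -3653/457 - 245/3027 = -11169596/1383339 ≈ -8.0744)
-4433/y = -4433/(-11169596/1383339) = -4433*(-1383339/11169596) = 6132341787/11169596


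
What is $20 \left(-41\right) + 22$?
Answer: $-798$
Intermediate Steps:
$20 \left(-41\right) + 22 = -820 + 22 = -798$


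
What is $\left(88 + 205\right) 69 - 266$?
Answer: $19951$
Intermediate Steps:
$\left(88 + 205\right) 69 - 266 = 293 \cdot 69 - 266 = 20217 - 266 = 19951$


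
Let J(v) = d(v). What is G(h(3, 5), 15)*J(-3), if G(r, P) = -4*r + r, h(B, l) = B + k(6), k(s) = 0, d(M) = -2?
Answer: 18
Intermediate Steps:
h(B, l) = B (h(B, l) = B + 0 = B)
J(v) = -2
G(r, P) = -3*r
G(h(3, 5), 15)*J(-3) = -3*3*(-2) = -9*(-2) = 18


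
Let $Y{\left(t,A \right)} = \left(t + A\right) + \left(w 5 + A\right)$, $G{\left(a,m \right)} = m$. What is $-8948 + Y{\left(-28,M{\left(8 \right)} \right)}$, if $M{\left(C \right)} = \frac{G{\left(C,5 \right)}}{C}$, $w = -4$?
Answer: $- \frac{35979}{4} \approx -8994.8$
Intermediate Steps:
$M{\left(C \right)} = \frac{5}{C}$
$Y{\left(t,A \right)} = -20 + t + 2 A$ ($Y{\left(t,A \right)} = \left(t + A\right) + \left(\left(-4\right) 5 + A\right) = \left(A + t\right) + \left(-20 + A\right) = -20 + t + 2 A$)
$-8948 + Y{\left(-28,M{\left(8 \right)} \right)} = -8948 - \left(48 - \frac{10}{8}\right) = -8948 - \left(48 - 10 \cdot \frac{1}{8}\right) = -8948 - \frac{187}{4} = - \frac{35979}{4}$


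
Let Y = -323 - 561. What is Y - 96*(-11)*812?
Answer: 856588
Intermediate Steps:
Y = -884
Y - 96*(-11)*812 = -884 - 96*(-11)*812 = -884 + 1056*812 = -884 + 857472 = 856588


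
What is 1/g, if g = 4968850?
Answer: 1/4968850 ≈ 2.0125e-7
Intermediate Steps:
1/g = 1/4968850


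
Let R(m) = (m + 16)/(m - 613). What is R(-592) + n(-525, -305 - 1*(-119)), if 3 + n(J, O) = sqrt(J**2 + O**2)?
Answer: -3039/1205 + 3*sqrt(34469) ≈ 554.45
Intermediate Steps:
n(J, O) = -3 + sqrt(J**2 + O**2)
R(m) = (16 + m)/(-613 + m)
R(-592) + n(-525, -305 - 1*(-119)) = (16 - 592)/(-613 - 592) + (-3 + sqrt((-525)**2 + (-305 - 1*(-119))**2)) = -576/(-1205) + (-3 + sqrt(275625 + (-305 + 119)**2)) = -1/1205*(-576) + (-3 + sqrt(275625 + (-186)**2)) = 576/1205 + (-3 + sqrt(275625 + 34596)) = 576/1205 + (-3 + sqrt(310221)) = 576/1205 + (-3 + 3*sqrt(34469)) = -3039/1205 + 3*sqrt(34469)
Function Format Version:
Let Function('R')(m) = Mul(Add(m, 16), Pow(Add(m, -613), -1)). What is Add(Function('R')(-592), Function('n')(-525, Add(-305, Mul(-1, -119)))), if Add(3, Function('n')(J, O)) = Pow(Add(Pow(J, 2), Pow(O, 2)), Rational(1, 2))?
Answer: Add(Rational(-3039, 1205), Mul(3, Pow(34469, Rational(1, 2)))) ≈ 554.45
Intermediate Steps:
Function('n')(J, O) = Add(-3, Pow(Add(Pow(J, 2), Pow(O, 2)), Rational(1, 2)))
Function('R')(m) = Mul(Pow(Add(-613, m), -1), Add(16, m)) (Function('R')(m) = Mul(Add(16, m), Pow(Add(-613, m), -1)) = Mul(Pow(Add(-613, m), -1), Add(16, m)))
Add(Function('R')(-592), Function('n')(-525, Add(-305, Mul(-1, -119)))) = Add(Mul(Pow(Add(-613, -592), -1), Add(16, -592)), Add(-3, Pow(Add(Pow(-525, 2), Pow(Add(-305, Mul(-1, -119)), 2)), Rational(1, 2)))) = Add(Mul(Pow(-1205, -1), -576), Add(-3, Pow(Add(275625, Pow(Add(-305, 119), 2)), Rational(1, 2)))) = Add(Mul(Rational(-1, 1205), -576), Add(-3, Pow(Add(275625, Pow(-186, 2)), Rational(1, 2)))) = Add(Rational(576, 1205), Add(-3, Pow(Add(275625, 34596), Rational(1, 2)))) = Add(Rational(576, 1205), Add(-3, Pow(310221, Rational(1, 2)))) = Add(Rational(576, 1205), Add(-3, Mul(3, Pow(34469, Rational(1, 2))))) = Add(Rational(-3039, 1205), Mul(3, Pow(34469, Rational(1, 2))))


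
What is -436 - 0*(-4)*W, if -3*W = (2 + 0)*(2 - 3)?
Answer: -436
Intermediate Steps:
W = ⅔ (W = -(2 + 0)*(2 - 3)/3 = -2*(-1)/3 = -⅓*(-2) = ⅔ ≈ 0.66667)
-436 - 0*(-4)*W = -436 - 0*(-4)*2/3 = -436 - 0*2/3 = -436 - 1*0 = -436 + 0 = -436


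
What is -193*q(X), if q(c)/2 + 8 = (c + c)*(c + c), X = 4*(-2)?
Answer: -95728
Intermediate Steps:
X = -8
q(c) = -16 + 8*c**2 (q(c) = -16 + 2*((c + c)*(c + c)) = -16 + 2*((2*c)*(2*c)) = -16 + 2*(4*c**2) = -16 + 8*c**2)
-193*q(X) = -193*(-16 + 8*(-8)**2) = -193*(-16 + 8*64) = -193*(-16 + 512) = -193*496 = -95728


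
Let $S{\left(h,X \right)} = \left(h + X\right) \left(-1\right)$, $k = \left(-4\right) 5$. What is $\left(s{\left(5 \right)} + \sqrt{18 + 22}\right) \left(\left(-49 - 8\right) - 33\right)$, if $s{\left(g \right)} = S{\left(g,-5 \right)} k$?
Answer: $- 180 \sqrt{10} \approx -569.21$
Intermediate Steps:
$k = -20$
$S{\left(h,X \right)} = - X - h$ ($S{\left(h,X \right)} = \left(X + h\right) \left(-1\right) = - X - h$)
$s{\left(g \right)} = -100 + 20 g$ ($s{\left(g \right)} = \left(\left(-1\right) \left(-5\right) - g\right) \left(-20\right) = \left(5 - g\right) \left(-20\right) = -100 + 20 g$)
$\left(s{\left(5 \right)} + \sqrt{18 + 22}\right) \left(\left(-49 - 8\right) - 33\right) = \left(\left(-100 + 20 \cdot 5\right) + \sqrt{18 + 22}\right) \left(\left(-49 - 8\right) - 33\right) = \left(\left(-100 + 100\right) + \sqrt{40}\right) \left(\left(-49 - 8\right) - 33\right) = \left(0 + 2 \sqrt{10}\right) \left(-57 - 33\right) = 2 \sqrt{10} \left(-90\right) = - 180 \sqrt{10}$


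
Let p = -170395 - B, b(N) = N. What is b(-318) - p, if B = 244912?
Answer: 414989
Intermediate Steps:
p = -415307 (p = -170395 - 1*244912 = -170395 - 244912 = -415307)
b(-318) - p = -318 - 1*(-415307) = -318 + 415307 = 414989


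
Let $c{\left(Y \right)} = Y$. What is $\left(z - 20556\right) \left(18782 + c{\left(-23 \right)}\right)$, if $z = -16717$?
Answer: $-699204207$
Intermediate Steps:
$\left(z - 20556\right) \left(18782 + c{\left(-23 \right)}\right) = \left(-16717 - 20556\right) \left(18782 - 23\right) = \left(-37273\right) 18759 = -699204207$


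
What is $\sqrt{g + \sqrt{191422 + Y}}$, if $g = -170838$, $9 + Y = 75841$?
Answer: $\sqrt{-170838 + \sqrt{267254}} \approx 412.7 i$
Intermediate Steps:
$Y = 75832$ ($Y = -9 + 75841 = 75832$)
$\sqrt{g + \sqrt{191422 + Y}} = \sqrt{-170838 + \sqrt{191422 + 75832}} = \sqrt{-170838 + \sqrt{267254}}$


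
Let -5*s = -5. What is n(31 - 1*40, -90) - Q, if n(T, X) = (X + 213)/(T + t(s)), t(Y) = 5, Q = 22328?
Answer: -89435/4 ≈ -22359.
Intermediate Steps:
s = 1 (s = -1/5*(-5) = 1)
n(T, X) = (213 + X)/(5 + T) (n(T, X) = (X + 213)/(T + 5) = (213 + X)/(5 + T))
n(31 - 1*40, -90) - Q = (213 - 90)/(5 + (31 - 1*40)) - 1*22328 = 123/(5 + (31 - 40)) - 22328 = 123/(5 - 9) - 22328 = 123/(-4) - 22328 = -1/4*123 - 22328 = -123/4 - 22328 = -89435/4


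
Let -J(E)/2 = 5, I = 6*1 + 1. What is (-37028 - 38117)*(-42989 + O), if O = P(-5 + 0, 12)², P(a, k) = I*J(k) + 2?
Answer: 2882937925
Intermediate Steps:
I = 7 (I = 6 + 1 = 7)
J(E) = -10 (J(E) = -2*5 = -10)
P(a, k) = -68 (P(a, k) = 7*(-10) + 2 = -70 + 2 = -68)
O = 4624 (O = (-68)² = 4624)
(-37028 - 38117)*(-42989 + O) = (-37028 - 38117)*(-42989 + 4624) = -75145*(-38365) = 2882937925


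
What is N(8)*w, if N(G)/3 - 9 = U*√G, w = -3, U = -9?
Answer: -81 + 162*√2 ≈ 148.10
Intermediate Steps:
N(G) = 27 - 27*√G (N(G) = 27 + 3*(-9*√G) = 27 - 27*√G)
N(8)*w = (27 - 54*√2)*(-3) = -81 + 162*√2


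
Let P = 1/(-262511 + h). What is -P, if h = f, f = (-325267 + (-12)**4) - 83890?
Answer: 1/650932 ≈ 1.5363e-6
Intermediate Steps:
f = -388421 (f = (-325267 + 20736) - 83890 = -304531 - 83890 = -388421)
h = -388421
P = -1/650932 (P = 1/(-262511 - 388421) = 1/(-650932) = -1/650932 ≈ -1.5363e-6)
-P = -1*(-1/650932) = 1/650932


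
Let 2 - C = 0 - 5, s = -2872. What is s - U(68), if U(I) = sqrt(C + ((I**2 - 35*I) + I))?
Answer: -2872 - sqrt(2319) ≈ -2920.2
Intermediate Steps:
C = 7 (C = 2 - (0 - 5) = 2 - 1*(-5) = 2 + 5 = 7)
U(I) = sqrt(7 + I**2 - 34*I) (U(I) = sqrt(7 + ((I**2 - 35*I) + I)) = sqrt(7 + (I**2 - 34*I)) = sqrt(7 + I**2 - 34*I))
s - U(68) = -2872 - sqrt(7 + 68**2 - 34*68) = -2872 - sqrt(7 + 4624 - 2312) = -2872 - sqrt(2319)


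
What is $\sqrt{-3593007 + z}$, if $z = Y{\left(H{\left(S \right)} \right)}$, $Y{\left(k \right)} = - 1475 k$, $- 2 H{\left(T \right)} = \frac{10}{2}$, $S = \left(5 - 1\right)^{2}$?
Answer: $\frac{i \sqrt{14357278}}{2} \approx 1894.6 i$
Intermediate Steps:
$S = 16$ ($S = 4^{2} = 16$)
$H{\left(T \right)} = - \frac{5}{2}$ ($H{\left(T \right)} = - \frac{10 \cdot \frac{1}{2}}{2} = \left(- \frac{1}{2}\right) 5 = - \frac{5}{2}$)
$z = \frac{7375}{2}$ ($z = \left(-1475\right) \left(- \frac{5}{2}\right) = \frac{7375}{2} \approx 3687.5$)
$\sqrt{-3593007 + z} = \sqrt{-3593007 + \frac{7375}{2}} = \sqrt{- \frac{7178639}{2}} = \frac{i \sqrt{14357278}}{2}$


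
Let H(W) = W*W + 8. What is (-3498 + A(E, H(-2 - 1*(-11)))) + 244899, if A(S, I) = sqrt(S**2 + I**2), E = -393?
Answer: 241401 + sqrt(162370) ≈ 2.4180e+5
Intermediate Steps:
H(W) = 8 + W**2 (H(W) = W**2 + 8 = 8 + W**2)
A(S, I) = sqrt(I**2 + S**2)
(-3498 + A(E, H(-2 - 1*(-11)))) + 244899 = (-3498 + sqrt((8 + (-2 - 1*(-11))**2)**2 + (-393)**2)) + 244899 = (-3498 + sqrt((8 + (-2 + 11)**2)**2 + 154449)) + 244899 = (-3498 + sqrt((8 + 9**2)**2 + 154449)) + 244899 = (-3498 + sqrt((8 + 81)**2 + 154449)) + 244899 = (-3498 + sqrt(89**2 + 154449)) + 244899 = (-3498 + sqrt(7921 + 154449)) + 244899 = (-3498 + sqrt(162370)) + 244899 = 241401 + sqrt(162370)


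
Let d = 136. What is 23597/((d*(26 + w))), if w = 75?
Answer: 23597/13736 ≈ 1.7179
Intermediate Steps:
23597/((d*(26 + w))) = 23597/((136*(26 + 75))) = 23597/((136*101)) = 23597/13736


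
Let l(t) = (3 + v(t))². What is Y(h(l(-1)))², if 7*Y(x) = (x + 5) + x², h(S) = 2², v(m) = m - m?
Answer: 625/49 ≈ 12.755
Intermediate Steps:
v(m) = 0
l(t) = 9 (l(t) = (3 + 0)² = 3² = 9)
h(S) = 4
Y(x) = 5/7 + x/7 + x²/7 (Y(x) = ((x + 5) + x²)/7 = ((5 + x) + x²)/7 = (5 + x + x²)/7 = 5/7 + x/7 + x²/7)
Y(h(l(-1)))² = (5/7 + (⅐)*4 + (⅐)*4²)² = (5/7 + 4/7 + (⅐)*16)² = (5/7 + 4/7 + 16/7)² = (25/7)² = 625/49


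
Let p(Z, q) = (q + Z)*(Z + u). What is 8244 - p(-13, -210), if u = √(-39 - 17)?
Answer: 5345 + 446*I*√14 ≈ 5345.0 + 1668.8*I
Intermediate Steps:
u = 2*I*√14 (u = √(-56) = 2*I*√14 ≈ 7.4833*I)
p(Z, q) = (Z + q)*(Z + 2*I*√14) (p(Z, q) = (q + Z)*(Z + 2*I*√14) = (Z + q)*(Z + 2*I*√14))
8244 - p(-13, -210) = 8244 - ((-13)² - 13*(-210) + 2*I*(-13)*√14 + 2*I*(-210)*√14) = 8244 - (169 + 2730 - 26*I*√14 - 420*I*√14) = 8244 - (2899 - 446*I*√14) = 8244 + (-2899 + 446*I*√14) = 5345 + 446*I*√14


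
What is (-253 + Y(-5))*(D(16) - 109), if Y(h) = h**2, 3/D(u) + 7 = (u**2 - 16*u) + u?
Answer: 24776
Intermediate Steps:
D(u) = 3/(-7 + u**2 - 15*u) (D(u) = 3/(-7 + ((u**2 - 16*u) + u)) = 3/(-7 + (u**2 - 15*u)) = 3/(-7 + u**2 - 15*u))
(-253 + Y(-5))*(D(16) - 109) = (-253 + (-5)**2)*(3/(-7 + 16**2 - 15*16) - 109) = (-253 + 25)*(3/(-7 + 256 - 240) - 109) = -228*(3/9 - 109) = -228*(3*(1/9) - 109) = -228*(1/3 - 109) = -228*(-326/3) = 24776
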